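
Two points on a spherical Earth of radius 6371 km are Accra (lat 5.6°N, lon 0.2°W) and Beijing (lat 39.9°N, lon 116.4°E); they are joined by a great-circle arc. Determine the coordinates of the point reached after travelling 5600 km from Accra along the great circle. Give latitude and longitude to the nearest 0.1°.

Write both endpoints as unit vectors p₁, p₂ with components (cos φ cos λ, cos φ sin λ, sin φ).
The central angle between the endpoints is δ = arccos(p₁·p₂) ≈ 1.854 rad (106.2°). The total great-circle distance is δ·R ≈ 1.854 × 6371 ≈ 11811 km, so the target fraction is f = 5600/11811 ≈ 0.474.
Interpolate at f ≈ 0.474 with slerp weights a = sin((1−f)δ)/sin δ ≈ 0.862, b = sin(fδ)/sin δ ≈ 0.802.
p = a·p₁ + b·p₂ ≈ (0.584, 0.548, 0.599); φ = arcsin(p_z) ≈ 36.77°, λ = atan2(p_y, p_x) ≈ 43.17°.

≈ lat 36.8°N, lon 43.2°E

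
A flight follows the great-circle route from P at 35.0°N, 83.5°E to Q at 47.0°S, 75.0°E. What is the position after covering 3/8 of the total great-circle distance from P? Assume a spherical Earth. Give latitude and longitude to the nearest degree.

Write both endpoints as unit vectors p₁, p₂ with components (cos φ cos λ, cos φ sin λ, sin φ).
The central angle between the endpoints is δ = arccos(p₁·p₂) ≈ 1.437 rad (82.4°).
Interpolate at f = 3/8 with slerp weights a = sin((1−f)δ)/sin δ ≈ 0.789, b = sin(fδ)/sin δ ≈ 0.518.
p = a·p₁ + b·p₂ ≈ (0.165, 0.984, 0.074); φ = arcsin(p_z) ≈ 4.24°, λ = atan2(p_y, p_x) ≈ 80.50°.

≈ 4°N, 80°E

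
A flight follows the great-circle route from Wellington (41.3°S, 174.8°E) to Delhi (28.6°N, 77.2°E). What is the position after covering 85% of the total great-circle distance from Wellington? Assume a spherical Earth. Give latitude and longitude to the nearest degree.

The haversine formula gives a central angle δ ≈ 1.986 rad (113.8°) between the endpoints.
Interpolate at f = 0.85 with slerp weights a = sin((1−f)δ)/sin δ ≈ 0.321, b = sin(fδ)/sin δ ≈ 1.085.
p = a·p₁ + b·p₂ ≈ (-0.029, 0.951, 0.308); φ = arcsin(p_z) ≈ 17.93°, λ = atan2(p_y, p_x) ≈ 91.74°.

≈ 18°N, 92°E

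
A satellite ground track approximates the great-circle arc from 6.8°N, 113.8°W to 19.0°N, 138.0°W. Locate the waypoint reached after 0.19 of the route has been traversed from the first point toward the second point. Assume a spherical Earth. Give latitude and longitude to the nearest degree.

≈ 9°N, 118°W

Write both endpoints as unit vectors p₁, p₂ with components (cos φ cos λ, cos φ sin λ, sin φ).
The central angle between the endpoints is δ = arccos(p₁·p₂) ≈ 0.463 rad (26.5°).
Interpolate at f = 0.19 with slerp weights a = sin((1−f)δ)/sin δ ≈ 0.820, b = sin(fδ)/sin δ ≈ 0.197.
p = a·p₁ + b·p₂ ≈ (-0.467, -0.870, 0.161); φ = arcsin(p_z) ≈ 9.27°, λ = atan2(p_y, p_x) ≈ -118.23°.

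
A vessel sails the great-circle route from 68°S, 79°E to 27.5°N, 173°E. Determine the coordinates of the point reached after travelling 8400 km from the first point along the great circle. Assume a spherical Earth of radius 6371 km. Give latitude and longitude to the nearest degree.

Convert each endpoint to a unit vector on the sphere (x = cos φ cos λ, y = cos φ sin λ, z = sin φ).
The central angle between the endpoints is δ = arccos(p₁·p₂) ≈ 2.039 rad (116.8°). The total great-circle distance is δ·R ≈ 2.039 × 6371 ≈ 12991 km, so the target fraction is f = 8400/12991 ≈ 0.647.
Interpolate at f ≈ 0.647 with slerp weights a = sin((1−f)δ)/sin δ ≈ 0.739, b = sin(fδ)/sin δ ≈ 1.085.
p = a·p₁ + b·p₂ ≈ (-0.902, 0.389, -0.184); φ = arcsin(p_z) ≈ -10.63°, λ = atan2(p_y, p_x) ≈ 156.67°.

≈ 11°S, 157°E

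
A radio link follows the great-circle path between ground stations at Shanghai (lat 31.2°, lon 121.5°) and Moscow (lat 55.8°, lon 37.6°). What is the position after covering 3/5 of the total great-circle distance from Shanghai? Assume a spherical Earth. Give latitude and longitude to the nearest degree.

The haversine formula gives a central angle δ ≈ 1.071 rad (61.3°) between the endpoints.
Interpolate at f = 3/5 with slerp weights a = sin((1−f)δ)/sin δ ≈ 0.473, b = sin(fδ)/sin δ ≈ 0.683.
p = a·p₁ + b·p₂ ≈ (0.093, 0.579, 0.810); φ = arcsin(p_z) ≈ 54.08°, λ = atan2(p_y, p_x) ≈ 80.92°.

≈ lat 54°, lon 81°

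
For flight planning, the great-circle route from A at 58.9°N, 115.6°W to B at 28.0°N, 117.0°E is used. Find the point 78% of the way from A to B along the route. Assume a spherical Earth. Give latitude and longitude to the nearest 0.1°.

≈ 44.2°N, 127.4°E

Write both endpoints as unit vectors p₁, p₂ with components (cos φ cos λ, cos φ sin λ, sin φ).
The central angle between the endpoints is δ = arccos(p₁·p₂) ≈ 1.445 rad (82.8°).
Interpolate at f = 0.78 with slerp weights a = sin((1−f)δ)/sin δ ≈ 0.315, b = sin(fδ)/sin δ ≈ 0.910.
p = a·p₁ + b·p₂ ≈ (-0.435, 0.569, 0.697); φ = arcsin(p_z) ≈ 44.21°, λ = atan2(p_y, p_x) ≈ 127.39°.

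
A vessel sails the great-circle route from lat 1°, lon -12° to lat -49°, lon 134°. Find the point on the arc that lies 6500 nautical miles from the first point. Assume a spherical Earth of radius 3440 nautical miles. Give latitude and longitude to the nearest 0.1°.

Write both endpoints as unit vectors p₁, p₂ with components (cos φ cos λ, cos φ sin λ, sin φ).
The central angle between the endpoints is δ = arccos(p₁·p₂) ≈ 2.162 rad (123.8°). The total great-circle distance is δ·R ≈ 2.162 × 3440 ≈ 7436 nmi, so the target fraction is f = 6500/7436 ≈ 0.874.
Interpolate at f ≈ 0.874 with slerp weights a = sin((1−f)δ)/sin δ ≈ 0.323, b = sin(fδ)/sin δ ≈ 1.143.
p = a·p₁ + b·p₂ ≈ (-0.205, 0.472, -0.857); φ = arcsin(p_z) ≈ -59.01°, λ = atan2(p_y, p_x) ≈ 113.43°.

≈ lat -59.0°, lon 113.4°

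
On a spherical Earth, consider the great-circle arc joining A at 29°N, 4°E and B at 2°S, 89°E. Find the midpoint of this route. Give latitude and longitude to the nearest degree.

Write both endpoints as unit vectors p₁, p₂ with components (cos φ cos λ, cos φ sin λ, sin φ).
The central angle between the endpoints is δ = arccos(p₁·p₂) ≈ 1.511 rad (86.6°).
Interpolate at f = 1/2 with slerp weights a = sin((1−f)δ)/sin δ ≈ 0.687, b = sin(fδ)/sin δ ≈ 0.687.
p = a·p₁ + b·p₂ ≈ (0.611, 0.728, 0.309); φ = arcsin(p_z) ≈ 18.01°, λ = atan2(p_y, p_x) ≈ 49.99°.

≈ 18°N, 50°E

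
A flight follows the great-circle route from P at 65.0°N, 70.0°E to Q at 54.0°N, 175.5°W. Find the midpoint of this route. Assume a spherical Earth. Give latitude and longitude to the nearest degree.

≈ 72°N, 142°E

Write both endpoints as unit vectors p₁, p₂ with components (cos φ cos λ, cos φ sin λ, sin φ).
The central angle between the endpoints is δ = arccos(p₁·p₂) ≈ 0.889 rad (50.9°).
Interpolate at f = 1/2 with slerp weights a = sin((1−f)δ)/sin δ ≈ 0.554, b = sin(fδ)/sin δ ≈ 0.554.
p = a·p₁ + b·p₂ ≈ (-0.244, 0.194, 0.950); φ = arcsin(p_z) ≈ 71.80°, λ = atan2(p_y, p_x) ≈ 141.51°.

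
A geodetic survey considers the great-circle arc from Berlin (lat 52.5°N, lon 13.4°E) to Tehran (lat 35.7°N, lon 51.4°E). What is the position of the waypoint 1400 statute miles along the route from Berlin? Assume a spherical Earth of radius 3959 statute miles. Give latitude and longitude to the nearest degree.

From cos δ = sin φ₁ sin φ₂ + cos φ₁ cos φ₂ cos Δλ, the central angle is δ ≈ 0.550 rad (31.5°). The total great-circle distance is δ·R ≈ 0.550 × 3959 ≈ 2177 mi, so the target fraction is f = 1400/2177 ≈ 0.643.
Interpolate at f ≈ 0.643 with slerp weights a = sin((1−f)δ)/sin δ ≈ 0.373, b = sin(fδ)/sin δ ≈ 0.663.
p = a·p₁ + b·p₂ ≈ (0.557, 0.473, 0.683); φ = arcsin(p_z) ≈ 43.06°, λ = atan2(p_y, p_x) ≈ 40.36°.

≈ lat 43°N, lon 40°E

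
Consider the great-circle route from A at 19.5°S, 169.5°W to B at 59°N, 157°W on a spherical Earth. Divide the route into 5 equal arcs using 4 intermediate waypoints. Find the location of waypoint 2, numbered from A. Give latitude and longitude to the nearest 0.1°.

Write both endpoints as unit vectors p₁, p₂ with components (cos φ cos λ, cos φ sin λ, sin φ).
The central angle between the endpoints is δ = arccos(p₁·p₂) ≈ 1.382 rad (79.2°).
Interpolate at f = 2/5 with slerp weights a = sin((1−f)δ)/sin δ ≈ 0.751, b = sin(fδ)/sin δ ≈ 0.535.
p = a·p₁ + b·p₂ ≈ (-0.949, -0.237, 0.208); φ = arcsin(p_z) ≈ 11.98°, λ = atan2(p_y, p_x) ≈ -166.01°.

≈ 12.0°N, 166.0°W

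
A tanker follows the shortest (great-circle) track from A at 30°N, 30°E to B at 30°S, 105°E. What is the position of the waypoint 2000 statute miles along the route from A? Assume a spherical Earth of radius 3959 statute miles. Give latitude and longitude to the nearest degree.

The haversine formula gives a central angle δ ≈ 1.627 rad (93.2°) between the endpoints. The total great-circle distance is δ·R ≈ 1.627 × 3959 ≈ 6440 mi, so the target fraction is f = 2000/6440 ≈ 0.311.
Interpolate at f ≈ 0.311 with slerp weights a = sin((1−f)δ)/sin δ ≈ 0.902, b = sin(fδ)/sin δ ≈ 0.485.
p = a·p₁ + b·p₂ ≈ (0.568, 0.796, 0.209); φ = arcsin(p_z) ≈ 12.05°, λ = atan2(p_y, p_x) ≈ 54.49°.

≈ 12°N, 54°E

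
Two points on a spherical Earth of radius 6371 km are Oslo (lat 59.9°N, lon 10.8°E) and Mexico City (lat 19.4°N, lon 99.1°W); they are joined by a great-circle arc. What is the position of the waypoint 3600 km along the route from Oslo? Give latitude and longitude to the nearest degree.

Convert each endpoint to a unit vector on the sphere (x = cos φ cos λ, y = cos φ sin λ, z = sin φ).
The central angle between the endpoints is δ = arccos(p₁·p₂) ≈ 1.444 rad (82.7°). The total great-circle distance is δ·R ≈ 1.444 × 6371 ≈ 9200 km, so the target fraction is f = 3600/9200 ≈ 0.391.
Interpolate at f ≈ 0.391 with slerp weights a = sin((1−f)δ)/sin δ ≈ 0.776, b = sin(fδ)/sin δ ≈ 0.540.
p = a·p₁ + b·p₂ ≈ (0.302, -0.430, 0.851); φ = arcsin(p_z) ≈ 58.32°, λ = atan2(p_y, p_x) ≈ -54.91°.

≈ lat 58°N, lon 55°W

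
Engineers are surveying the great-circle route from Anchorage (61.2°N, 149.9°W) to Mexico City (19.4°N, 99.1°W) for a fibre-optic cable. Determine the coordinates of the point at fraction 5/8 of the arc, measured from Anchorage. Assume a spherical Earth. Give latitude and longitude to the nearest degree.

≈ 37°N, 111°W

From cos δ = sin φ₁ sin φ₂ + cos φ₁ cos φ₂ cos Δλ, the central angle is δ ≈ 0.954 rad (54.7°).
Interpolate at f = 5/8 with slerp weights a = sin((1−f)δ)/sin δ ≈ 0.429, b = sin(fδ)/sin δ ≈ 0.688.
p = a·p₁ + b·p₂ ≈ (-0.282, -0.745, 0.605); φ = arcsin(p_z) ≈ 37.22°, λ = atan2(p_y, p_x) ≈ -110.71°.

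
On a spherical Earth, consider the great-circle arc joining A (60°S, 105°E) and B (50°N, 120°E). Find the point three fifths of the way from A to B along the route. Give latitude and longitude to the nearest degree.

≈ (6°N, 114°E)

Convert each endpoint to a unit vector on the sphere (x = cos φ cos λ, y = cos φ sin λ, z = sin φ).
The central angle between the endpoints is δ = arccos(p₁·p₂) ≈ 1.932 rad (110.7°).
Interpolate at f = 3/5 with slerp weights a = sin((1−f)δ)/sin δ ≈ 0.746, b = sin(fδ)/sin δ ≈ 0.979.
p = a·p₁ + b·p₂ ≈ (-0.411, 0.906, 0.104); φ = arcsin(p_z) ≈ 5.98°, λ = atan2(p_y, p_x) ≈ 114.43°.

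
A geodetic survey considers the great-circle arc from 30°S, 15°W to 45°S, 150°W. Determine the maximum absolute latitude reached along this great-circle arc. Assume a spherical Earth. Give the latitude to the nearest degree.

≈ 64°S

The great circle lies in the plane with unit normal n̂ = (p₁ × p₂)/|p₁ × p₂|.
Here n̂_z ≈ -0.434; the vertex latitude is φ_max = arccos|n̂_z| ≈ 64.3°.
Check via Clairaut: cos φ_max = |cos φ₁| · sin C = cos(30.0°)·sin(149.9°) ≈ 0.434, again giving ≈ 64.3°.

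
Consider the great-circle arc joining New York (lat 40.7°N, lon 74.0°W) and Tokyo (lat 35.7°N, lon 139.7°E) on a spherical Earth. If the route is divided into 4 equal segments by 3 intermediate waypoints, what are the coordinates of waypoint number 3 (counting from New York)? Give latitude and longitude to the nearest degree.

≈ lat 57°N, lon 158°E

Write both endpoints as unit vectors p₁, p₂ with components (cos φ cos λ, cos φ sin λ, sin φ).
The central angle between the endpoints is δ = arccos(p₁·p₂) ≈ 1.703 rad (97.6°).
Interpolate at f = 3/4 with slerp weights a = sin((1−f)δ)/sin δ ≈ 0.417, b = sin(fδ)/sin δ ≈ 0.966.
p = a·p₁ + b·p₂ ≈ (-0.511, 0.204, 0.835); φ = arcsin(p_z) ≈ 56.63°, λ = atan2(p_y, p_x) ≈ 158.28°.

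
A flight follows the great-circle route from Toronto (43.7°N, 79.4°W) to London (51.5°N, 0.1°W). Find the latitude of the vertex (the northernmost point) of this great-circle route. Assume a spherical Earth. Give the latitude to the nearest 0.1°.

≈ 55.5°N

The great circle lies in the plane with unit normal n̂ = (p₁ × p₂)/|p₁ × p₂|.
Here n̂_z ≈ +0.566; the vertex latitude is φ_max = arccos|n̂_z| ≈ 55.5°.
Check via Clairaut: cos φ_max = |cos φ₁| · sin C = cos(43.7°)·sin(51.5°) ≈ 0.566, again giving ≈ 55.5°.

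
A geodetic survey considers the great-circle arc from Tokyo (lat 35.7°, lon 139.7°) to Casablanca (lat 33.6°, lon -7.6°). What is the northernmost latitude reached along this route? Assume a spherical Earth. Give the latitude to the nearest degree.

The great circle lies in the plane with unit normal n̂ = (p₁ × p₂)/|p₁ × p₂|.
Here n̂_z ≈ -0.377; the vertex latitude is φ_max = arccos|n̂_z| ≈ 67.9°.
Check via Clairaut: cos φ_max = |cos φ₁| · sin C = cos(35.7°)·sin(27.7°) ≈ 0.377, again giving ≈ 67.9°.

≈ 68°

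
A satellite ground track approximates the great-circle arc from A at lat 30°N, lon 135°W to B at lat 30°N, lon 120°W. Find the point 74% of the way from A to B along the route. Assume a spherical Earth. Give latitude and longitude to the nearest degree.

Convert each endpoint to a unit vector on the sphere (x = cos φ cos λ, y = cos φ sin λ, z = sin φ).
The central angle between the endpoints is δ = arccos(p₁·p₂) ≈ 0.227 rad (13.0°).
Interpolate at f = 0.74 with slerp weights a = sin((1−f)δ)/sin δ ≈ 0.262, b = sin(fδ)/sin δ ≈ 0.743.
p = a·p₁ + b·p₂ ≈ (-0.482, -0.718, 0.502); φ = arcsin(p_z) ≈ 30.16°, λ = atan2(p_y, p_x) ≈ -123.90°.

≈ lat 30°N, lon 124°W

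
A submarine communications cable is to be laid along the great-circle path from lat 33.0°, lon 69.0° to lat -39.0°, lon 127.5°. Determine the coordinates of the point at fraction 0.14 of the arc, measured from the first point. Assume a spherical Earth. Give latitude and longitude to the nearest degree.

Write both endpoints as unit vectors p₁, p₂ with components (cos φ cos λ, cos φ sin λ, sin φ).
The central angle between the endpoints is δ = arccos(p₁·p₂) ≈ 1.573 rad (90.1°).
Interpolate at f = 0.14 with slerp weights a = sin((1−f)δ)/sin δ ≈ 0.976, b = sin(fδ)/sin δ ≈ 0.218.
p = a·p₁ + b·p₂ ≈ (0.190, 0.899, 0.394); φ = arcsin(p_z) ≈ 23.22°, λ = atan2(p_y, p_x) ≈ 78.06°.

≈ lat 23°, lon 78°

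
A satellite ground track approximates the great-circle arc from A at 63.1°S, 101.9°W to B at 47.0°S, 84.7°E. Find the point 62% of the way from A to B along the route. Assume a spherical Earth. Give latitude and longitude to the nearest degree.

Convert each endpoint to a unit vector on the sphere (x = cos φ cos λ, y = cos φ sin λ, z = sin φ).
The central angle between the endpoints is δ = arccos(p₁·p₂) ≈ 1.218 rad (69.8°).
Interpolate at f = 0.62 with slerp weights a = sin((1−f)δ)/sin δ ≈ 0.476, b = sin(fδ)/sin δ ≈ 0.730.
p = a·p₁ + b·p₂ ≈ (0.002, 0.285, -0.958); φ = arcsin(p_z) ≈ -73.42°, λ = atan2(p_y, p_x) ≈ 89.67°.

≈ 73°S, 90°E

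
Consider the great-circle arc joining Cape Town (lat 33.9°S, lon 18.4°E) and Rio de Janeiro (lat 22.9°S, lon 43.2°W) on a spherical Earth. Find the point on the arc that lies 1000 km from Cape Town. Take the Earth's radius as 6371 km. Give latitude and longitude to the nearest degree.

≈ lat 34°S, lon 8°E

The haversine formula gives a central angle δ ≈ 0.951 rad (54.5°) between the endpoints. The total great-circle distance is δ·R ≈ 0.951 × 6371 ≈ 6060 km, so the target fraction is f = 1000/6060 ≈ 0.165.
Interpolate at f ≈ 0.165 with slerp weights a = sin((1−f)δ)/sin δ ≈ 0.876, b = sin(fδ)/sin δ ≈ 0.192.
p = a·p₁ + b·p₂ ≈ (0.819, 0.108, -0.563); φ = arcsin(p_z) ≈ -34.29°, λ = atan2(p_y, p_x) ≈ 7.55°.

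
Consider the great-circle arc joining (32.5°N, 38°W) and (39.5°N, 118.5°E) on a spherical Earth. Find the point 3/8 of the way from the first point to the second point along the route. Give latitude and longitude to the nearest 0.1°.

≈ (67.2°N, 6.6°W)

Write both endpoints as unit vectors p₁, p₂ with components (cos φ cos λ, cos φ sin λ, sin φ).
The central angle between the endpoints is δ = arccos(p₁·p₂) ≈ 1.829 rad (104.8°).
Interpolate at f = 3/8 with slerp weights a = sin((1−f)δ)/sin δ ≈ 0.941, b = sin(fδ)/sin δ ≈ 0.655.
p = a·p₁ + b·p₂ ≈ (0.384, -0.044, 0.922); φ = arcsin(p_z) ≈ 67.24°, λ = atan2(p_y, p_x) ≈ -6.60°.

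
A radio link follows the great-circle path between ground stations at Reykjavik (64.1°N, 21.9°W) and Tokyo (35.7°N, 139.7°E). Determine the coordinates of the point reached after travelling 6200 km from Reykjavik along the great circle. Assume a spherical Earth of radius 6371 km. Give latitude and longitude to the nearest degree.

Write both endpoints as unit vectors p₁, p₂ with components (cos φ cos λ, cos φ sin λ, sin φ).
The central angle between the endpoints is δ = arccos(p₁·p₂) ≈ 1.381 rad (79.1°). The total great-circle distance is δ·R ≈ 1.381 × 6371 ≈ 8800 km, so the target fraction is f = 6200/8800 ≈ 0.705.
Interpolate at f ≈ 0.705 with slerp weights a = sin((1−f)δ)/sin δ ≈ 0.404, b = sin(fδ)/sin δ ≈ 0.842.
p = a·p₁ + b·p₂ ≈ (-0.358, 0.376, 0.855); φ = arcsin(p_z) ≈ 58.73°, λ = atan2(p_y, p_x) ≈ 133.54°.

≈ 59°N, 134°E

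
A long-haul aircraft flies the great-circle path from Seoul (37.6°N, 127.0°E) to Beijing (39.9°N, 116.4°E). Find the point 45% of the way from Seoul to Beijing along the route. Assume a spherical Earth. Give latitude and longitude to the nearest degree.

Convert each endpoint to a unit vector on the sphere (x = cos φ cos λ, y = cos φ sin λ, z = sin φ).
The central angle between the endpoints is δ = arccos(p₁·p₂) ≈ 0.150 rad (8.6°).
Interpolate at f = 0.45 with slerp weights a = sin((1−f)δ)/sin δ ≈ 0.551, b = sin(fδ)/sin δ ≈ 0.451.
p = a·p₁ + b·p₂ ≈ (-0.417, 0.659, 0.626); φ = arcsin(p_z) ≈ 38.75°, λ = atan2(p_y, p_x) ≈ 122.32°.

≈ 39°N, 122°E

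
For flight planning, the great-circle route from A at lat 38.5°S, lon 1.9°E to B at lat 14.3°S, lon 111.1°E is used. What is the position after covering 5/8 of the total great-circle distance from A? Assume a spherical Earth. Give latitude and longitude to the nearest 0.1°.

Write both endpoints as unit vectors p₁, p₂ with components (cos φ cos λ, cos φ sin λ, sin φ).
The central angle between the endpoints is δ = arccos(p₁·p₂) ≈ 1.667 rad (95.5°).
Interpolate at f = 5/8 with slerp weights a = sin((1−f)δ)/sin δ ≈ 0.588, b = sin(fδ)/sin δ ≈ 0.867.
p = a·p₁ + b·p₂ ≈ (0.157, 0.799, -0.580); φ = arcsin(p_z) ≈ -35.46°, λ = atan2(p_y, p_x) ≈ 78.87°.

≈ lat 35.5°S, lon 78.9°E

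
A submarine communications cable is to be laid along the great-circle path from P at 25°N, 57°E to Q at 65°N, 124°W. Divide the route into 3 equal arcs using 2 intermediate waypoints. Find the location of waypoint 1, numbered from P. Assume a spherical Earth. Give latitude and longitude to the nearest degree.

Write both endpoints as unit vectors p₁, p₂ with components (cos φ cos λ, cos φ sin λ, sin φ).
The central angle between the endpoints is δ = arccos(p₁·p₂) ≈ 1.571 rad (90.0°).
Interpolate at f = 1/3 with slerp weights a = sin((1−f)δ)/sin δ ≈ 0.866, b = sin(fδ)/sin δ ≈ 0.500.
p = a·p₁ + b·p₂ ≈ (0.309, 0.483, 0.819); φ = arcsin(p_z) ≈ 55.00°, λ = atan2(p_y, p_x) ≈ 57.37°.

≈ 55°N, 57°E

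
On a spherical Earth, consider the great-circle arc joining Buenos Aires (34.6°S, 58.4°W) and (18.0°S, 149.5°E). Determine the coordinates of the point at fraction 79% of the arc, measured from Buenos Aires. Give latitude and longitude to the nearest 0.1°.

Convert each endpoint to a unit vector on the sphere (x = cos φ cos λ, y = cos φ sin λ, z = sin φ).
The central angle between the endpoints is δ = arccos(p₁·p₂) ≈ 2.113 rad (121.1°).
Interpolate at f = 0.79 with slerp weights a = sin((1−f)δ)/sin δ ≈ 0.501, b = sin(fδ)/sin δ ≈ 1.162.
p = a·p₁ + b·p₂ ≈ (-0.736, 0.209, -0.644); φ = arcsin(p_z) ≈ -40.08°, λ = atan2(p_y, p_x) ≈ 164.12°.

≈ (40.1°S, 164.1°E)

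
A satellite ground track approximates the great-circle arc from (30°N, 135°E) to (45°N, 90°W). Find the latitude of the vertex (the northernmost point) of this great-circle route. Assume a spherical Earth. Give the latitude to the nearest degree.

The great circle lies in the plane with unit normal n̂ = (p₁ × p₂)/|p₁ × p₂|.
Here n̂_z ≈ +0.434; the vertex latitude is φ_max = arccos|n̂_z| ≈ 64.3°.

≈ 64°N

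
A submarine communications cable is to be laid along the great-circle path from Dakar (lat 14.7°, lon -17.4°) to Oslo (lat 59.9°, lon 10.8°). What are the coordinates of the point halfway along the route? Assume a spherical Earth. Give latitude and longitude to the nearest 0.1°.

Convert each endpoint to a unit vector on the sphere (x = cos φ cos λ, y = cos φ sin λ, z = sin φ).
The central angle between the endpoints is δ = arccos(p₁·p₂) ≈ 0.867 rad (49.7°).
Interpolate at f = 1/2 with slerp weights a = sin((1−f)δ)/sin δ ≈ 0.551, b = sin(fδ)/sin δ ≈ 0.551.
p = a·p₁ + b·p₂ ≈ (0.780, -0.108, 0.616); φ = arcsin(p_z) ≈ 38.06°, λ = atan2(p_y, p_x) ≈ -7.85°.

≈ lat 38.1°, lon -7.9°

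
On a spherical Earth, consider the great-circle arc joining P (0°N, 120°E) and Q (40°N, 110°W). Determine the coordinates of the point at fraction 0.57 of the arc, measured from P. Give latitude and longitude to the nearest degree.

The haversine formula gives a central angle δ ≈ 2.086 rad (119.5°) between the endpoints.
Interpolate at f = 0.57 with slerp weights a = sin((1−f)δ)/sin δ ≈ 0.898, b = sin(fδ)/sin δ ≈ 1.066.
p = a·p₁ + b·p₂ ≈ (-0.728, 0.010, 0.685); φ = arcsin(p_z) ≈ 43.26°, λ = atan2(p_y, p_x) ≈ 179.21°.

≈ (43°N, 179°E)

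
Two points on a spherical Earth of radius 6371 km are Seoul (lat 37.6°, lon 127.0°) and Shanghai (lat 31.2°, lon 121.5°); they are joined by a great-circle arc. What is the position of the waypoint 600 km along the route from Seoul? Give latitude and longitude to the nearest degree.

Write both endpoints as unit vectors p₁, p₂ with components (cos φ cos λ, cos φ sin λ, sin φ).
The central angle between the endpoints is δ = arccos(p₁·p₂) ≈ 0.137 rad (7.8°). The total great-circle distance is δ·R ≈ 0.137 × 6371 ≈ 872 km, so the target fraction is f = 600/872 ≈ 0.688.
Interpolate at f ≈ 0.688 with slerp weights a = sin((1−f)δ)/sin δ ≈ 0.313, b = sin(fδ)/sin δ ≈ 0.689.
p = a·p₁ + b·p₂ ≈ (-0.457, 0.701, 0.548); φ = arcsin(p_z) ≈ 33.22°, λ = atan2(p_y, p_x) ≈ 123.13°.

≈ lat 33°, lon 123°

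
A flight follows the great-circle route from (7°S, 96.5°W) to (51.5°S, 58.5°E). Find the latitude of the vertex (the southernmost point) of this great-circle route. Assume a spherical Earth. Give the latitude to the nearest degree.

The great circle lies in the plane with unit normal n̂ = (p₁ × p₂)/|p₁ × p₂|.
Here n̂_z ≈ +0.295; the vertex latitude is φ_max = arccos|n̂_z| ≈ 72.8°.
Check via Clairaut: cos φ_max = |cos φ₁| · sin C = cos(7.0°)·sin(162.7°) ≈ 0.295, again giving ≈ 72.8°.

≈ 73°S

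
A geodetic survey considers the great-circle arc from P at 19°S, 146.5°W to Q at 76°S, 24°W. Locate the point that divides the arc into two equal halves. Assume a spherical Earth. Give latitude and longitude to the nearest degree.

≈ 57°S, 132°W

Convert each endpoint to a unit vector on the sphere (x = cos φ cos λ, y = cos φ sin λ, z = sin φ).
The central angle between the endpoints is δ = arccos(p₁·p₂) ≈ 1.377 rad (78.9°).
Interpolate at f = 1/2 with slerp weights a = sin((1−f)δ)/sin δ ≈ 0.647, b = sin(fδ)/sin δ ≈ 0.647.
p = a·p₁ + b·p₂ ≈ (-0.367, -0.402, -0.839); φ = arcsin(p_z) ≈ -57.03°, λ = atan2(p_y, p_x) ≈ -132.45°.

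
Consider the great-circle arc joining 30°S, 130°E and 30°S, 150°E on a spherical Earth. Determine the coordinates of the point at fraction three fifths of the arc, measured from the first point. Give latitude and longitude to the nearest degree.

Write both endpoints as unit vectors p₁, p₂ with components (cos φ cos λ, cos φ sin λ, sin φ).
The central angle between the endpoints is δ = arccos(p₁·p₂) ≈ 0.302 rad (17.3°).
Interpolate at f = 3/5 with slerp weights a = sin((1−f)δ)/sin δ ≈ 0.405, b = sin(fδ)/sin δ ≈ 0.606.
p = a·p₁ + b·p₂ ≈ (-0.680, 0.531, -0.506); φ = arcsin(p_z) ≈ -30.37°, λ = atan2(p_y, p_x) ≈ 142.00°.

≈ 30°S, 142°E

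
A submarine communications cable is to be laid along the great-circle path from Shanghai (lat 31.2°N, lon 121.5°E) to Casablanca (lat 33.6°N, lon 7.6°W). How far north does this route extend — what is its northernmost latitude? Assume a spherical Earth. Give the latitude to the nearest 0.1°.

The great circle lies in the plane with unit normal n̂ = (p₁ × p₂)/|p₁ × p₂|.
Here n̂_z ≈ -0.560; the vertex latitude is φ_max = arccos|n̂_z| ≈ 55.9°.
Check via Clairaut: cos φ_max = |cos φ₁| · sin C = cos(31.2°)·sin(40.9°) ≈ 0.560, again giving ≈ 55.9°.

≈ 55.9°N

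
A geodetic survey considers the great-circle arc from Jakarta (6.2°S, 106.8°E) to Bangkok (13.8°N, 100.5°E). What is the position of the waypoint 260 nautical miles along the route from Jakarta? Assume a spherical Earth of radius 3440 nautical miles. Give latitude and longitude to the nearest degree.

Convert each endpoint to a unit vector on the sphere (x = cos φ cos λ, y = cos φ sin λ, z = sin φ).
The central angle between the endpoints is δ = arccos(p₁·p₂) ≈ 0.366 rad (21.0°). The total great-circle distance is δ·R ≈ 0.366 × 3440 ≈ 1258 nmi, so the target fraction is f = 260/1258 ≈ 0.207.
Interpolate at f ≈ 0.207 with slerp weights a = sin((1−f)δ)/sin δ ≈ 0.800, b = sin(fδ)/sin δ ≈ 0.211.
p = a·p₁ + b·p₂ ≈ (-0.267, 0.963, -0.036); φ = arcsin(p_z) ≈ -2.07°, λ = atan2(p_y, p_x) ≈ 105.51°.

≈ (2°S, 106°E)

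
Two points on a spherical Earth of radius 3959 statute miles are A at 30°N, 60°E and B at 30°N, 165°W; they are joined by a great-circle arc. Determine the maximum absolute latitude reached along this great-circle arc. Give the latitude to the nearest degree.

The great circle lies in the plane with unit normal n̂ = (p₁ × p₂)/|p₁ × p₂|.
Here n̂_z ≈ +0.552; the vertex latitude is φ_max = arccos|n̂_z| ≈ 56.5°.

≈ 56°N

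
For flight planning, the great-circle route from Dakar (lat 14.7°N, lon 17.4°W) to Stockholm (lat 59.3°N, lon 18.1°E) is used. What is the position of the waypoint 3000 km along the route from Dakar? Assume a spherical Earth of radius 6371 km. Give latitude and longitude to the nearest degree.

≈ lat 39°N, lon 5°W

Convert each endpoint to a unit vector on the sphere (x = cos φ cos λ, y = cos φ sin λ, z = sin φ).
The central angle between the endpoints is δ = arccos(p₁·p₂) ≈ 0.902 rad (51.7°). The total great-circle distance is δ·R ≈ 0.902 × 6371 ≈ 5745 km, so the target fraction is f = 3000/5745 ≈ 0.522.
Interpolate at f ≈ 0.522 with slerp weights a = sin((1−f)δ)/sin δ ≈ 0.532, b = sin(fδ)/sin δ ≈ 0.578.
p = a·p₁ + b·p₂ ≈ (0.772, -0.062, 0.632); φ = arcsin(p_z) ≈ 39.23°, λ = atan2(p_y, p_x) ≈ -4.61°.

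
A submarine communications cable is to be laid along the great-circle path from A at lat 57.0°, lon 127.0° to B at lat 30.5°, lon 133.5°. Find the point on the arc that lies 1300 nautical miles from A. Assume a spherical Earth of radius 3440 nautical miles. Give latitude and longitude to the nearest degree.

Convert each endpoint to a unit vector on the sphere (x = cos φ cos λ, y = cos φ sin λ, z = sin φ).
The central angle between the endpoints is δ = arccos(p₁·p₂) ≈ 0.469 rad (26.9°). The total great-circle distance is δ·R ≈ 0.469 × 3440 ≈ 1614 nmi, so the target fraction is f = 1300/1614 ≈ 0.805.
Interpolate at f ≈ 0.805 with slerp weights a = sin((1−f)δ)/sin δ ≈ 0.202, b = sin(fδ)/sin δ ≈ 0.816.
p = a·p₁ + b·p₂ ≈ (-0.550, 0.598, 0.583); φ = arcsin(p_z) ≈ 35.68°, λ = atan2(p_y, p_x) ≈ 132.62°.

≈ lat 36°, lon 133°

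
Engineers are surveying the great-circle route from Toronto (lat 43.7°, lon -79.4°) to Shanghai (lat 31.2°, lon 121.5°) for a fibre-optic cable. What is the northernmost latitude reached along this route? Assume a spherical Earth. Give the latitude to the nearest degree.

The great circle lies in the plane with unit normal n̂ = (p₁ × p₂)/|p₁ × p₂|.
Here n̂_z ≈ -0.226; the vertex latitude is φ_max = arccos|n̂_z| ≈ 76.9°.

≈ 77°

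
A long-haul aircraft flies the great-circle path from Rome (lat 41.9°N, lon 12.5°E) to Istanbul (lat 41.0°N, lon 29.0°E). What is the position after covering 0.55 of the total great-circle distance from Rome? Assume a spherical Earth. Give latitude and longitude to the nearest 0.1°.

≈ lat 41.7°N, lon 21.6°E

Write both endpoints as unit vectors p₁, p₂ with components (cos φ cos λ, cos φ sin λ, sin φ).
The central angle between the endpoints is δ = arccos(p₁·p₂) ≈ 0.216 rad (12.4°).
Interpolate at f = 0.55 with slerp weights a = sin((1−f)δ)/sin δ ≈ 0.453, b = sin(fδ)/sin δ ≈ 0.553.
p = a·p₁ + b·p₂ ≈ (0.694, 0.275, 0.665); φ = arcsin(p_z) ≈ 41.70°, λ = atan2(p_y, p_x) ≈ 21.63°.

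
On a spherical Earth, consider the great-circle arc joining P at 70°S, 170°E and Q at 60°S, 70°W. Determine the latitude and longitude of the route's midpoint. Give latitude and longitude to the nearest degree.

Convert each endpoint to a unit vector on the sphere (x = cos φ cos λ, y = cos φ sin λ, z = sin φ).
The central angle between the endpoints is δ = arccos(p₁·p₂) ≈ 0.755 rad (43.3°).
Interpolate at f = 1/2 with slerp weights a = sin((1−f)δ)/sin δ ≈ 0.538, b = sin(fδ)/sin δ ≈ 0.538.
p = a·p₁ + b·p₂ ≈ (-0.089, -0.221, -0.971); φ = arcsin(p_z) ≈ -76.23°, λ = atan2(p_y, p_x) ≈ -112.00°.

≈ 76°S, 112°W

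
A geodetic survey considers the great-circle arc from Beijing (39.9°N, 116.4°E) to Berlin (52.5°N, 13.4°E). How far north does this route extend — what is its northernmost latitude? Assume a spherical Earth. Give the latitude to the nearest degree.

The great circle lies in the plane with unit normal n̂ = (p₁ × p₂)/|p₁ × p₂|.
Here n̂_z ≈ -0.497; the vertex latitude is φ_max = arccos|n̂_z| ≈ 60.2°.

≈ 60°N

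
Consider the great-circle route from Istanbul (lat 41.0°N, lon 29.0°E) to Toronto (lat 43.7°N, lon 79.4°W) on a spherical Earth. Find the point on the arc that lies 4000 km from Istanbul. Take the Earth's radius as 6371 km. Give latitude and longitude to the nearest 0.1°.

≈ lat 57.2°N, lon 21.9°W

Convert each endpoint to a unit vector on the sphere (x = cos φ cos λ, y = cos φ sin λ, z = sin φ).
The central angle between the endpoints is δ = arccos(p₁·p₂) ≈ 1.286 rad (73.7°). The total great-circle distance is δ·R ≈ 1.286 × 6371 ≈ 8193 km, so the target fraction is f = 4000/8193 ≈ 0.488.
Interpolate at f ≈ 0.488 with slerp weights a = sin((1−f)δ)/sin δ ≈ 0.637, b = sin(fδ)/sin δ ≈ 0.612.
p = a·p₁ + b·p₂ ≈ (0.502, -0.202, 0.841); φ = arcsin(p_z) ≈ 57.24°, λ = atan2(p_y, p_x) ≈ -21.90°.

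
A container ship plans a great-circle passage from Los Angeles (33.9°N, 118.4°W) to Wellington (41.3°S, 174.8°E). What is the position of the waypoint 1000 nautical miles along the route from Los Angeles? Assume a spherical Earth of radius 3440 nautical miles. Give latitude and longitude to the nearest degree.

The haversine formula gives a central angle δ ≈ 1.694 rad (97.0°) between the endpoints. The total great-circle distance is δ·R ≈ 1.694 × 3440 ≈ 5826 nmi, so the target fraction is f = 1000/5826 ≈ 0.172.
Interpolate at f ≈ 0.172 with slerp weights a = sin((1−f)δ)/sin δ ≈ 0.993, b = sin(fδ)/sin δ ≈ 0.289.
p = a·p₁ + b·p₂ ≈ (-0.608, -0.706, 0.363); φ = arcsin(p_z) ≈ 21.31°, λ = atan2(p_y, p_x) ≈ -130.76°.

≈ 21°N, 131°W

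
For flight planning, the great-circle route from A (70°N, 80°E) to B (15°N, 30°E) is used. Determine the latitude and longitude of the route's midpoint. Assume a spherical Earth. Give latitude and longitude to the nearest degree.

≈ (45°N, 42°E)

Write both endpoints as unit vectors p₁, p₂ with components (cos φ cos λ, cos φ sin λ, sin φ).
The central angle between the endpoints is δ = arccos(p₁·p₂) ≈ 1.098 rad (62.9°).
Interpolate at f = 1/2 with slerp weights a = sin((1−f)δ)/sin δ ≈ 0.586, b = sin(fδ)/sin δ ≈ 0.586.
p = a·p₁ + b·p₂ ≈ (0.525, 0.480, 0.702); φ = arcsin(p_z) ≈ 44.62°, λ = atan2(p_y, p_x) ≈ 42.46°.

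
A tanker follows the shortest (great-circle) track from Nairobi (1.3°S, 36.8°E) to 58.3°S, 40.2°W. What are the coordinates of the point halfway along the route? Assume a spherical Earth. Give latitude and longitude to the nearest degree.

≈ 35°S, 12°E

Write both endpoints as unit vectors p₁, p₂ with components (cos φ cos λ, cos φ sin λ, sin φ).
The central angle between the endpoints is δ = arccos(p₁·p₂) ≈ 1.433 rad (82.1°).
Interpolate at f = 1/2 with slerp weights a = sin((1−f)δ)/sin δ ≈ 0.663, b = sin(fδ)/sin δ ≈ 0.663.
p = a·p₁ + b·p₂ ≈ (0.797, 0.172, -0.579); φ = arcsin(p_z) ≈ -35.39°, λ = atan2(p_y, p_x) ≈ 12.19°.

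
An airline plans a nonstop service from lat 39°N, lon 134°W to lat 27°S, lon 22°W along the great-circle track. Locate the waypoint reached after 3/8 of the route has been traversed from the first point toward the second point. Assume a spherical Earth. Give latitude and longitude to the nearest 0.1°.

Write both endpoints as unit vectors p₁, p₂ with components (cos φ cos λ, cos φ sin λ, sin φ).
The central angle between the endpoints is δ = arccos(p₁·p₂) ≈ 2.147 rad (123.0°).
Interpolate at f = 3/8 with slerp weights a = sin((1−f)δ)/sin δ ≈ 1.162, b = sin(fδ)/sin δ ≈ 0.860.
p = a·p₁ + b·p₂ ≈ (0.083, -0.936, 0.341); φ = arcsin(p_z) ≈ 19.92°, λ = atan2(p_y, p_x) ≈ -84.92°.

≈ lat 19.9°N, lon 84.9°W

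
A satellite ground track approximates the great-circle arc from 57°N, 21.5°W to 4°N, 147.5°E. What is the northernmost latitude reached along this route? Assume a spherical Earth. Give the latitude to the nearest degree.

The great circle lies in the plane with unit normal n̂ = (p₁ × p₂)/|p₁ × p₂|.
Here n̂_z ≈ +0.118; the vertex latitude is φ_max = arccos|n̂_z| ≈ 83.2°.

≈ 83°N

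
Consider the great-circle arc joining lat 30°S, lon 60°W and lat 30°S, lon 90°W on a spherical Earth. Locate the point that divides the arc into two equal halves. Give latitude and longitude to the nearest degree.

Convert each endpoint to a unit vector on the sphere (x = cos φ cos λ, y = cos φ sin λ, z = sin φ).
The central angle between the endpoints is δ = arccos(p₁·p₂) ≈ 0.452 rad (25.9°).
Interpolate at f = 1/2 with slerp weights a = sin((1−f)δ)/sin δ ≈ 0.513, b = sin(fδ)/sin δ ≈ 0.513.
p = a·p₁ + b·p₂ ≈ (0.222, -0.829, -0.513); φ = arcsin(p_z) ≈ -30.87°, λ = atan2(p_y, p_x) ≈ -75.00°.

≈ lat 31°S, lon 75°W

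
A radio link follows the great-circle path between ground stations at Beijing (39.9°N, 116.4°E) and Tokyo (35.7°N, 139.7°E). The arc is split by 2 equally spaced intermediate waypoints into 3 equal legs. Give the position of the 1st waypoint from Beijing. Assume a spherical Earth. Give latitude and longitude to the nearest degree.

≈ 39°N, 124°E

Convert each endpoint to a unit vector on the sphere (x = cos φ cos λ, y = cos φ sin λ, z = sin φ).
The central angle between the endpoints is δ = arccos(p₁·p₂) ≈ 0.329 rad (18.8°).
Interpolate at f = 1/3 with slerp weights a = sin((1−f)δ)/sin δ ≈ 0.673, b = sin(fδ)/sin δ ≈ 0.339.
p = a·p₁ + b·p₂ ≈ (-0.439, 0.641, 0.630); φ = arcsin(p_z) ≈ 39.02°, λ = atan2(p_y, p_x) ≈ 124.45°.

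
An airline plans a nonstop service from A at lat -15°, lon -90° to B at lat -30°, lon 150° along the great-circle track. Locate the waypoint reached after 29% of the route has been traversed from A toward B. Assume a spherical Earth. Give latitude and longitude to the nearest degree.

≈ lat -32°, lon -118°

Convert each endpoint to a unit vector on the sphere (x = cos φ cos λ, y = cos φ sin λ, z = sin φ).
The central angle between the endpoints is δ = arccos(p₁·p₂) ≈ 1.864 rad (106.8°).
Interpolate at f = 0.29 with slerp weights a = sin((1−f)δ)/sin δ ≈ 1.013, b = sin(fδ)/sin δ ≈ 0.537.
p = a·p₁ + b·p₂ ≈ (-0.403, -0.745, -0.531); φ = arcsin(p_z) ≈ -32.06°, λ = atan2(p_y, p_x) ≈ -118.40°.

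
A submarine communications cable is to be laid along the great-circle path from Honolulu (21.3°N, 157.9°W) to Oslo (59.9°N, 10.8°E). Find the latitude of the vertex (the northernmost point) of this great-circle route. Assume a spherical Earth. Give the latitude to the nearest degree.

The great circle lies in the plane with unit normal n̂ = (p₁ × p₂)/|p₁ × p₂|.
Here n̂_z ≈ +0.093; the vertex latitude is φ_max = arccos|n̂_z| ≈ 84.7°.

≈ 85°N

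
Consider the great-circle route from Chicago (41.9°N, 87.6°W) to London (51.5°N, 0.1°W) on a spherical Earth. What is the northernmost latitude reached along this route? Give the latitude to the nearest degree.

≈ 57°N

The great circle lies in the plane with unit normal n̂ = (p₁ × p₂)/|p₁ × p₂|.
Here n̂_z ≈ +0.551; the vertex latitude is φ_max = arccos|n̂_z| ≈ 56.6°.
Check via Clairaut: cos φ_max = |cos φ₁| · sin C = cos(41.9°)·sin(47.8°) ≈ 0.551, again giving ≈ 56.6°.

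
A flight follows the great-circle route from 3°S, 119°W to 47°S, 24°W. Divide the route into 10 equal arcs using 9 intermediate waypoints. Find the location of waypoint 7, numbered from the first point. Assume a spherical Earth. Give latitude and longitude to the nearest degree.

From cos δ = sin φ₁ sin φ₂ + cos φ₁ cos φ₂ cos Δλ, the central angle is δ ≈ 1.592 rad (91.2°).
Interpolate at f = 7/10 with slerp weights a = sin((1−f)δ)/sin δ ≈ 0.460, b = sin(fδ)/sin δ ≈ 0.898.
p = a·p₁ + b·p₂ ≈ (0.337, -0.651, -0.681); φ = arcsin(p_z) ≈ -42.90°, λ = atan2(p_y, p_x) ≈ -62.63°.

≈ 43°S, 63°W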